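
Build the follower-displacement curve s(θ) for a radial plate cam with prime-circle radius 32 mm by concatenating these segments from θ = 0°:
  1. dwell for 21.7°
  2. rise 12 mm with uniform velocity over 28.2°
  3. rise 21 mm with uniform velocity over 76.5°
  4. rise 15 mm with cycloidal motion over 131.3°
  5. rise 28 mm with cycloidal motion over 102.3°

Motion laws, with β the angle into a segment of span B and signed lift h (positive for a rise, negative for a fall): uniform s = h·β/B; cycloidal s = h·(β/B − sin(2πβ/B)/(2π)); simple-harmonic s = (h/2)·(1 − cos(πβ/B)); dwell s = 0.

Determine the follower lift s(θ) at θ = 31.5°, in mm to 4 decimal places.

seg 1 [0°–21.7°] dwell: s stays 0.0000
seg 2 [21.7°–49.9°] uniform, h=12: θ=31.5° here. β=9.8, B=28.2. 12·9.8/28.2 = 4.1702 → s = 4.1702

4.1702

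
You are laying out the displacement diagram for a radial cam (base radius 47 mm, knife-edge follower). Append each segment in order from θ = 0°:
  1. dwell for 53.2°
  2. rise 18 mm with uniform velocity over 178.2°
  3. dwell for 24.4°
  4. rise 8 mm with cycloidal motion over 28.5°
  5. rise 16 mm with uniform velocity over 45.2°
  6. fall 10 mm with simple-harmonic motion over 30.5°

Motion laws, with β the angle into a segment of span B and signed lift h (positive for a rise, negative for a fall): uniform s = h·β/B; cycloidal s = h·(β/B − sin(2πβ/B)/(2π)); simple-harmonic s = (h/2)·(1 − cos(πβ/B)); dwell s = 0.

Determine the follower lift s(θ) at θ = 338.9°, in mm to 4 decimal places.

seg 1 [0°–53.2°] dwell: s stays 0.0000
seg 2 [53.2°–231.4°] uniform, h=18: full span → s += 18 → s = 18.0000
seg 3 [231.4°–255.8°] dwell: s stays 18.0000
seg 4 [255.8°–284.3°] cycloidal, h=8: full span → s += 8 → s = 26.0000
seg 5 [284.3°–329.5°] uniform, h=16: full span → s += 16 → s = 42.0000
seg 6 [329.5°–360°] simple-harmonic, h=-10: θ=338.9° here. β=9.4, B=30.5. -10/2·(1 − cos(π·0.3082)) = -2.1662 → s = 39.8338

39.8338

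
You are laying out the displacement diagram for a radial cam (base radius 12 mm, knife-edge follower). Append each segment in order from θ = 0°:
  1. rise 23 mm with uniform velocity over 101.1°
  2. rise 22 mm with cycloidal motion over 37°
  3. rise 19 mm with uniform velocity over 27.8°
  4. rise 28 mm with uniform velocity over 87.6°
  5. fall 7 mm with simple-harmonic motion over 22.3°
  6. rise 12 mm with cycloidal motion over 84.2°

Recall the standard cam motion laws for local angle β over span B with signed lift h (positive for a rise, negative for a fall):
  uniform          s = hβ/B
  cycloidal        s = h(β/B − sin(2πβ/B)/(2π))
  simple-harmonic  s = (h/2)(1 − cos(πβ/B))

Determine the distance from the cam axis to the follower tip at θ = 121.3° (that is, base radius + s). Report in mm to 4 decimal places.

seg 1 [0°–101.1°] uniform, h=23: full span → s += 23 → s = 23.0000
seg 2 [101.1°–138.1°] cycloidal, h=22: θ=121.3° here. β=20.2, B=37. 22·(0.5459 − sin(2π·0.5459)/(2π)) = 13.0076 → s = 36.0076
radial distance = base radius + s = 12 + 36.0076 = 48.0076

48.0076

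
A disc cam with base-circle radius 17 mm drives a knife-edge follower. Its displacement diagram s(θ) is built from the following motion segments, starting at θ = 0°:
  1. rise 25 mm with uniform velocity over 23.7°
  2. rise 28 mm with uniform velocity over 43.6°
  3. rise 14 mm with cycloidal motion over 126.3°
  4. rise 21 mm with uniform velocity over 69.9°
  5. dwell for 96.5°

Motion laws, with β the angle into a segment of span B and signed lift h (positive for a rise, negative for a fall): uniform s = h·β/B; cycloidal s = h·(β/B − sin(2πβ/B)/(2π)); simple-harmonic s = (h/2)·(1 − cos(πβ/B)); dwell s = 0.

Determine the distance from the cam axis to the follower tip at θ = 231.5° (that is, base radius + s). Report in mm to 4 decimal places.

seg 1 [0°–23.7°] uniform, h=25: full span → s += 25 → s = 25.0000
seg 2 [23.7°–67.3°] uniform, h=28: full span → s += 28 → s = 53.0000
seg 3 [67.3°–193.6°] cycloidal, h=14: full span → s += 14 → s = 67.0000
seg 4 [193.6°–263.5°] uniform, h=21: θ=231.5° here. β=37.9, B=69.9. 21·37.9/69.9 = 11.3863 → s = 78.3863
radial distance = base radius + s = 17 + 78.3863 = 95.3863

95.3863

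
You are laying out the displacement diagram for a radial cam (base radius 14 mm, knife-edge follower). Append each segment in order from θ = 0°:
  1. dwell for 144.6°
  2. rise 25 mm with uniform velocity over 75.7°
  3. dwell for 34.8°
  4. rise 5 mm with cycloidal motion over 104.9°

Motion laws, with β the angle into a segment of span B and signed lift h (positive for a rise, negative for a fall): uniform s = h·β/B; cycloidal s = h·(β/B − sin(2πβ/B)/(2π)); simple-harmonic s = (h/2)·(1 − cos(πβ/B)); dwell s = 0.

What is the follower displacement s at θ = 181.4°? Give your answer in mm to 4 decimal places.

seg 1 [0°–144.6°] dwell: s stays 0.0000
seg 2 [144.6°–220.3°] uniform, h=25: θ=181.4° here. β=36.8, B=75.7. 25·36.8/75.7 = 12.1532 → s = 12.1532

12.1532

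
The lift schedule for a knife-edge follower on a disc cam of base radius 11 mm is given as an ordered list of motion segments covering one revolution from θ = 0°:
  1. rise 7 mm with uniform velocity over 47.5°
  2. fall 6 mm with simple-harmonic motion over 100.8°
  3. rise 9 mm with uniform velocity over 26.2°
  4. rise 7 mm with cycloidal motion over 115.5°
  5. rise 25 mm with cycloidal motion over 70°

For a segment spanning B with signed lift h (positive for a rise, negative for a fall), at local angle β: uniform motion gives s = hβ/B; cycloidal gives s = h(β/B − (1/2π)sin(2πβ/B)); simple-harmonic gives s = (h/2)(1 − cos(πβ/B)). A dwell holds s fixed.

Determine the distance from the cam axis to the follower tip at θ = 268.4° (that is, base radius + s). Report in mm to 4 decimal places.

seg 1 [0°–47.5°] uniform, h=7: full span → s += 7 → s = 7.0000
seg 2 [47.5°–148.3°] simple-harmonic, h=-6: full span → s += -6 → s = 1.0000
seg 3 [148.3°–174.5°] uniform, h=9: full span → s += 9 → s = 10.0000
seg 4 [174.5°–290°] cycloidal, h=7: θ=268.4° here. β=93.9, B=115.5. 7·(0.8130 − sin(2π·0.8130)/(2π)) = 6.7189 → s = 16.7189
radial distance = base radius + s = 11 + 16.7189 = 27.7189

27.7189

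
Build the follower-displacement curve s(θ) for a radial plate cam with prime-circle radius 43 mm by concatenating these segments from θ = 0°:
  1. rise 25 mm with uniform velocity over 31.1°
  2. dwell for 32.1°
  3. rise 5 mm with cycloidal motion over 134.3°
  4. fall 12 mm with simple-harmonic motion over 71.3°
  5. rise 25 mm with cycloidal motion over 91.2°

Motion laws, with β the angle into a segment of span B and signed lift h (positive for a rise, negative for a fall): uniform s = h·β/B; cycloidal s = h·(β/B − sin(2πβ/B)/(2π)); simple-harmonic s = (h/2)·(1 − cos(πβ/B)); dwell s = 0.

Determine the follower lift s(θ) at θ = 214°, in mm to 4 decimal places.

seg 1 [0°–31.1°] uniform, h=25: full span → s += 25 → s = 25.0000
seg 2 [31.1°–63.2°] dwell: s stays 25.0000
seg 3 [63.2°–197.5°] cycloidal, h=5: full span → s += 5 → s = 30.0000
seg 4 [197.5°–268.8°] simple-harmonic, h=-12: θ=214° here. β=16.5, B=71.3. -12/2·(1 − cos(π·0.2314)) = -1.5170 → s = 28.4830

28.4830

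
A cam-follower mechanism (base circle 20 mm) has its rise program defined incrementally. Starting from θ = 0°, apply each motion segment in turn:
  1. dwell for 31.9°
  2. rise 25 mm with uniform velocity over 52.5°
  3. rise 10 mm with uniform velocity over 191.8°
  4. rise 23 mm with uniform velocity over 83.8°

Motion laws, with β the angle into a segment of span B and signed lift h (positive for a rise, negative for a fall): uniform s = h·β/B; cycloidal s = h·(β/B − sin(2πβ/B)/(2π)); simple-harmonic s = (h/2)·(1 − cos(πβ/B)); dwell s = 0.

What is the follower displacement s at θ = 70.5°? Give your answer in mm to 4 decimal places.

seg 1 [0°–31.9°] dwell: s stays 0.0000
seg 2 [31.9°–84.4°] uniform, h=25: θ=70.5° here. β=38.6, B=52.5. 25·38.6/52.5 = 18.3810 → s = 18.3810

18.3810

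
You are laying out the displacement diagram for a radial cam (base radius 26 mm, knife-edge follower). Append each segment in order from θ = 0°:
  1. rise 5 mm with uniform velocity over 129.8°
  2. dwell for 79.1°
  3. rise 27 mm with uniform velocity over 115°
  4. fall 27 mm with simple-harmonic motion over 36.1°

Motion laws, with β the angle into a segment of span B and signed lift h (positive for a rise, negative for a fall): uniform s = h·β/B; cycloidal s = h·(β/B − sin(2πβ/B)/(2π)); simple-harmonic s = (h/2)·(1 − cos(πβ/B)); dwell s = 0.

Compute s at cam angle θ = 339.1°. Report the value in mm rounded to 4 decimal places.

seg 1 [0°–129.8°] uniform, h=5: full span → s += 5 → s = 5.0000
seg 2 [129.8°–208.9°] dwell: s stays 5.0000
seg 3 [208.9°–323.9°] uniform, h=27: full span → s += 27 → s = 32.0000
seg 4 [323.9°–360°] simple-harmonic, h=-27: θ=339.1° here. β=15.2, B=36.1. -27/2·(1 − cos(π·0.4211)) = -10.1859 → s = 21.8141

21.8141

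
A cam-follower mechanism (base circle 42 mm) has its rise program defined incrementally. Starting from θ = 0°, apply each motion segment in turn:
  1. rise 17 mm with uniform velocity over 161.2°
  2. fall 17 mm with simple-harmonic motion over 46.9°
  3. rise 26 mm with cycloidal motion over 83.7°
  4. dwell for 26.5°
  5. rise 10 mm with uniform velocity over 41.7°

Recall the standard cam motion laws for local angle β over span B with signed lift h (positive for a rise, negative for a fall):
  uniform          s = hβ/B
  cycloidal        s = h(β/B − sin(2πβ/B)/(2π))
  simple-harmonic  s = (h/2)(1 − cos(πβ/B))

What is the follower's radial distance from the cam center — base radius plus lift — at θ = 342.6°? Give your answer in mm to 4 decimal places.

seg 1 [0°–161.2°] uniform, h=17: full span → s += 17 → s = 17.0000
seg 2 [161.2°–208.1°] simple-harmonic, h=-17: full span → s += -17 → s = 0.0000
seg 3 [208.1°–291.8°] cycloidal, h=26: full span → s += 26 → s = 26.0000
seg 4 [291.8°–318.3°] dwell: s stays 26.0000
seg 5 [318.3°–360°] uniform, h=10: θ=342.6° here. β=24.3, B=41.7. 10·24.3/41.7 = 5.8273 → s = 31.8273
radial distance = base radius + s = 42 + 31.8273 = 73.8273

73.8273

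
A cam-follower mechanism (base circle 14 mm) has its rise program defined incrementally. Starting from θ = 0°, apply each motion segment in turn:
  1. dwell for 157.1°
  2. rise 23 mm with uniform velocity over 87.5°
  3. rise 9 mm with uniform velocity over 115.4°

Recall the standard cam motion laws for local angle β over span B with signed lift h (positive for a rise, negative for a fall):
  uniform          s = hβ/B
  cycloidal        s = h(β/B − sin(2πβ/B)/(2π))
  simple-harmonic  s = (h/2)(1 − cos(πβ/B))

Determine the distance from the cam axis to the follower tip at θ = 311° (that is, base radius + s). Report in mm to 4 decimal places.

seg 1 [0°–157.1°] dwell: s stays 0.0000
seg 2 [157.1°–244.6°] uniform, h=23: full span → s += 23 → s = 23.0000
seg 3 [244.6°–360°] uniform, h=9: θ=311° here. β=66.4, B=115.4. 9·66.4/115.4 = 5.1785 → s = 28.1785
radial distance = base radius + s = 14 + 28.1785 = 42.1785

42.1785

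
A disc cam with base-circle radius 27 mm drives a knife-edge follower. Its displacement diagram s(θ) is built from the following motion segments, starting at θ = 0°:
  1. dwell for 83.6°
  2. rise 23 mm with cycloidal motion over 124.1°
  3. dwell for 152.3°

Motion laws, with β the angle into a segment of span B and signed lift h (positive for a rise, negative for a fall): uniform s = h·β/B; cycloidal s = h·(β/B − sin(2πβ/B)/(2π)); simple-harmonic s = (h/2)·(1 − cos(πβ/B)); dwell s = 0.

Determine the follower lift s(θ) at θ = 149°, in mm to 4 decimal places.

seg 1 [0°–83.6°] dwell: s stays 0.0000
seg 2 [83.6°–207.7°] cycloidal, h=23: θ=149° here. β=65.4, B=124.1. 23·(0.5270 − sin(2π·0.5270)/(2π)) = 12.7388 → s = 12.7388

12.7388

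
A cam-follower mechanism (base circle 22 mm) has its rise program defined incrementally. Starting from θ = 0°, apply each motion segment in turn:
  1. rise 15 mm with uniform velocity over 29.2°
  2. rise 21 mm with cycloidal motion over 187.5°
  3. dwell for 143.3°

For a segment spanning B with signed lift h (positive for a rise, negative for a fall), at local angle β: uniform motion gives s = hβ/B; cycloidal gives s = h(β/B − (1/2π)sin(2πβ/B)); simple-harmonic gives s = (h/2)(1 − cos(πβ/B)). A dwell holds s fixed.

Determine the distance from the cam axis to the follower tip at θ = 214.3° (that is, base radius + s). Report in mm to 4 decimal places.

seg 1 [0°–29.2°] uniform, h=15: full span → s += 15 → s = 15.0000
seg 2 [29.2°–216.7°] cycloidal, h=21: θ=214.3° here. β=185.1, B=187.5. 21·(0.9872 − sin(2π·0.9872)/(2π)) = 20.9997 → s = 35.9997
radial distance = base radius + s = 22 + 35.9997 = 57.9997

57.9997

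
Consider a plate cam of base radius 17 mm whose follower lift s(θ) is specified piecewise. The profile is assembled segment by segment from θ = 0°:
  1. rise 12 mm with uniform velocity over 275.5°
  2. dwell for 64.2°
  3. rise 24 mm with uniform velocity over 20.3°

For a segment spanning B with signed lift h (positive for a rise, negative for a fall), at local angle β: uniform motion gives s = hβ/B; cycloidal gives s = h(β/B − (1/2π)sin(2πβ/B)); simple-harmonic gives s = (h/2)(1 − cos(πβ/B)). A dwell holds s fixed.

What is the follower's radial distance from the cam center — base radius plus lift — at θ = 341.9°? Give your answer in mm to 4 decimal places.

seg 1 [0°–275.5°] uniform, h=12: full span → s += 12 → s = 12.0000
seg 2 [275.5°–339.7°] dwell: s stays 12.0000
seg 3 [339.7°–360°] uniform, h=24: θ=341.9° here. β=2.2, B=20.3. 24·2.2/20.3 = 2.6010 → s = 14.6010
radial distance = base radius + s = 17 + 14.6010 = 31.6010

31.6010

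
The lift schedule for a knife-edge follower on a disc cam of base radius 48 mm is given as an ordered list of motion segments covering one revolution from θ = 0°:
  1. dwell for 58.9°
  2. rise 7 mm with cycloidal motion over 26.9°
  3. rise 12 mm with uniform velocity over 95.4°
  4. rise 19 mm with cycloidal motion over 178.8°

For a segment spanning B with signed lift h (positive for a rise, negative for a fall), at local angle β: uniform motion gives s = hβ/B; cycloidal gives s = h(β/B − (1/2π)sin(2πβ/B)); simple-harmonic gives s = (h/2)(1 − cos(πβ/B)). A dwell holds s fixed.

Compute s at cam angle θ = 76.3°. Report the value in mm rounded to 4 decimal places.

seg 1 [0°–58.9°] dwell: s stays 0.0000
seg 2 [58.9°–85.8°] cycloidal, h=7: θ=76.3° here. β=17.4, B=26.9. 7·(0.6468 − sin(2π·0.6468)/(2π)) = 5.4160 → s = 5.4160

5.4160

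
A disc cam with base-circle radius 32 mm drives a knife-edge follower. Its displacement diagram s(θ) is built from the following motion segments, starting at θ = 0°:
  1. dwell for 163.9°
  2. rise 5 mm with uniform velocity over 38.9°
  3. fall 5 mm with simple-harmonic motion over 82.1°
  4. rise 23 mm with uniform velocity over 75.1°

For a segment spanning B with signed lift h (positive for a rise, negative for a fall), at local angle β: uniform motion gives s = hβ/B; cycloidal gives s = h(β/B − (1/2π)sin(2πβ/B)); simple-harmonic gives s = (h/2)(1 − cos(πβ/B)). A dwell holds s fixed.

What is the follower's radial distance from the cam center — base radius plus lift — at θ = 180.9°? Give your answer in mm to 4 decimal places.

seg 1 [0°–163.9°] dwell: s stays 0.0000
seg 2 [163.9°–202.8°] uniform, h=5: θ=180.9° here. β=17, B=38.9. 5·17/38.9 = 2.1851 → s = 2.1851
radial distance = base radius + s = 32 + 2.1851 = 34.1851

34.1851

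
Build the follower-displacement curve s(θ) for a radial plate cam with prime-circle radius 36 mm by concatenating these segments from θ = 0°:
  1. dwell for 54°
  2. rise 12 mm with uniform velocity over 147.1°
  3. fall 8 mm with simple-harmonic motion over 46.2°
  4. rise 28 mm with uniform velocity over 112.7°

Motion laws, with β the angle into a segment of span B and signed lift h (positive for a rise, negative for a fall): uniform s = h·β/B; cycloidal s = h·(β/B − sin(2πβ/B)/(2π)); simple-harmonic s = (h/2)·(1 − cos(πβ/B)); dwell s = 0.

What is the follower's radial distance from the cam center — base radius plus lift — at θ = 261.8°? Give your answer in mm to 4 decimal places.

seg 1 [0°–54°] dwell: s stays 0.0000
seg 2 [54°–201.1°] uniform, h=12: full span → s += 12 → s = 12.0000
seg 3 [201.1°–247.3°] simple-harmonic, h=-8: full span → s += -8 → s = 4.0000
seg 4 [247.3°–360°] uniform, h=28: θ=261.8° here. β=14.5, B=112.7. 28·14.5/112.7 = 3.6025 → s = 7.6025
radial distance = base radius + s = 36 + 7.6025 = 43.6025

43.6025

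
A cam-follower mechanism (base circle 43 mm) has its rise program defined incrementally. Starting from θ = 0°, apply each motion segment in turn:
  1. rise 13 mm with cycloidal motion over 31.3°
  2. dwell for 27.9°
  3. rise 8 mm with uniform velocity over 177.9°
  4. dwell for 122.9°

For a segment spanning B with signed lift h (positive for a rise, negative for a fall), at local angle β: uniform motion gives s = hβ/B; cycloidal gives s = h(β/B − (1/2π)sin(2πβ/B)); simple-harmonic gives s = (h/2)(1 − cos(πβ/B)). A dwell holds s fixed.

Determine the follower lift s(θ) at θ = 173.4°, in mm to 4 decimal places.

seg 1 [0°–31.3°] cycloidal, h=13: full span → s += 13 → s = 13.0000
seg 2 [31.3°–59.2°] dwell: s stays 13.0000
seg 3 [59.2°–237.1°] uniform, h=8: θ=173.4° here. β=114.2, B=177.9. 8·114.2/177.9 = 5.1355 → s = 18.1355

18.1355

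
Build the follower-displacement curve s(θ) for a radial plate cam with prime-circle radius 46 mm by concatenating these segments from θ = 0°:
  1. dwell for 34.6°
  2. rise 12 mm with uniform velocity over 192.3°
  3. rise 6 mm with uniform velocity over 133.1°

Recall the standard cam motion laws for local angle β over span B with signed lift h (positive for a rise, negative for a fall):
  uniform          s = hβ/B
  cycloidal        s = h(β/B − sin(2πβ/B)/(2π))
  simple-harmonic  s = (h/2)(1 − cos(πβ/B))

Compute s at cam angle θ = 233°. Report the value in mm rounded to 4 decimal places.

seg 1 [0°–34.6°] dwell: s stays 0.0000
seg 2 [34.6°–226.9°] uniform, h=12: full span → s += 12 → s = 12.0000
seg 3 [226.9°–360°] uniform, h=6: θ=233° here. β=6.1, B=133.1. 6·6.1/133.1 = 0.2750 → s = 12.2750

12.2750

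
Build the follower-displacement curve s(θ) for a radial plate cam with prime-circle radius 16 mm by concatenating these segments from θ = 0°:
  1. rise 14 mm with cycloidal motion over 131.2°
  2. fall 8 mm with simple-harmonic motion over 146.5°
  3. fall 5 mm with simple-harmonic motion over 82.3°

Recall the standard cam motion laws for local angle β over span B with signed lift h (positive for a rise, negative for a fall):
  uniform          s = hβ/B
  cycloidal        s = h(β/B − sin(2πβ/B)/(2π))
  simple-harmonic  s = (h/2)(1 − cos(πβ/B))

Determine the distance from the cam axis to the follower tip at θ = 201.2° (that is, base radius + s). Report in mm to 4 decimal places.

seg 1 [0°–131.2°] cycloidal, h=14: full span → s += 14 → s = 14.0000
seg 2 [131.2°–277.7°] simple-harmonic, h=-8: θ=201.2° here. β=70, B=146.5. -8/2·(1 − cos(π·0.4778)) = -3.7214 → s = 10.2786
radial distance = base radius + s = 16 + 10.2786 = 26.2786

26.2786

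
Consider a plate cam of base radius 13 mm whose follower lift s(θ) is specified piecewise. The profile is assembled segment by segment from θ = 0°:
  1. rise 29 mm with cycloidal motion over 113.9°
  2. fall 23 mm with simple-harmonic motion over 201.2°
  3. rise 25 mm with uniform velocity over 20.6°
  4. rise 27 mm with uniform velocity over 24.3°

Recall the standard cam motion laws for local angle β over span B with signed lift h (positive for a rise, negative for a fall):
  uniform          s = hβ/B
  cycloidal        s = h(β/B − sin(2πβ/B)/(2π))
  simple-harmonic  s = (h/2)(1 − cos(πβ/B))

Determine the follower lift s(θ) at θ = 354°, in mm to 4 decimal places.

seg 1 [0°–113.9°] cycloidal, h=29: full span → s += 29 → s = 29.0000
seg 2 [113.9°–315.1°] simple-harmonic, h=-23: full span → s += -23 → s = 6.0000
seg 3 [315.1°–335.7°] uniform, h=25: full span → s += 25 → s = 31.0000
seg 4 [335.7°–360°] uniform, h=27: θ=354° here. β=18.3, B=24.3. 27·18.3/24.3 = 20.3333 → s = 51.3333

51.3333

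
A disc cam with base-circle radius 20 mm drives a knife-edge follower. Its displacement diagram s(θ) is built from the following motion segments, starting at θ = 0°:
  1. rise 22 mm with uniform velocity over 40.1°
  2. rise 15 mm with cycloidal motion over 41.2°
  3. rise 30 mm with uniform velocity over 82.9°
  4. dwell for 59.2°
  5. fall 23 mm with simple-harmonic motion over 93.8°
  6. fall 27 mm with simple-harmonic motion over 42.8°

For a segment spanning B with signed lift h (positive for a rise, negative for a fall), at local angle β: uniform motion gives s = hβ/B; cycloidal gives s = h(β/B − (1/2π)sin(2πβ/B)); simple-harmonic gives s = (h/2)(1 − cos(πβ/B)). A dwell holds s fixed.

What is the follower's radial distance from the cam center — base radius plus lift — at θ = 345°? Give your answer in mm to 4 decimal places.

seg 1 [0°–40.1°] uniform, h=22: full span → s += 22 → s = 22.0000
seg 2 [40.1°–81.3°] cycloidal, h=15: full span → s += 15 → s = 37.0000
seg 3 [81.3°–164.2°] uniform, h=30: full span → s += 30 → s = 67.0000
seg 4 [164.2°–223.4°] dwell: s stays 67.0000
seg 5 [223.4°–317.2°] simple-harmonic, h=-23: full span → s += -23 → s = 44.0000
seg 6 [317.2°–360°] simple-harmonic, h=-27: θ=345° here. β=27.8, B=42.8. -27/2·(1 − cos(π·0.6495)) = -19.6112 → s = 24.3888
radial distance = base radius + s = 20 + 24.3888 = 44.3888

44.3888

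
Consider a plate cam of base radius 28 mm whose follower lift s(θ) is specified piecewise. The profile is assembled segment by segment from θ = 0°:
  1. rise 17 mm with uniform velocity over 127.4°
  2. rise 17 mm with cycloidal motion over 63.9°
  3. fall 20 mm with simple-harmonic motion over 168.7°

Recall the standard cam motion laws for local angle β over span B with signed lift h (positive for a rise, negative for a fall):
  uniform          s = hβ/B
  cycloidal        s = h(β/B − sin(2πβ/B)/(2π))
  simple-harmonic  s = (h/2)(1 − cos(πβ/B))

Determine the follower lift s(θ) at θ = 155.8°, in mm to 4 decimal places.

seg 1 [0°–127.4°] uniform, h=17: full span → s += 17 → s = 17.0000
seg 2 [127.4°–191.3°] cycloidal, h=17: θ=155.8° here. β=28.4, B=63.9. 17·(0.4444 − sin(2π·0.4444)/(2π)) = 6.6302 → s = 23.6302

23.6302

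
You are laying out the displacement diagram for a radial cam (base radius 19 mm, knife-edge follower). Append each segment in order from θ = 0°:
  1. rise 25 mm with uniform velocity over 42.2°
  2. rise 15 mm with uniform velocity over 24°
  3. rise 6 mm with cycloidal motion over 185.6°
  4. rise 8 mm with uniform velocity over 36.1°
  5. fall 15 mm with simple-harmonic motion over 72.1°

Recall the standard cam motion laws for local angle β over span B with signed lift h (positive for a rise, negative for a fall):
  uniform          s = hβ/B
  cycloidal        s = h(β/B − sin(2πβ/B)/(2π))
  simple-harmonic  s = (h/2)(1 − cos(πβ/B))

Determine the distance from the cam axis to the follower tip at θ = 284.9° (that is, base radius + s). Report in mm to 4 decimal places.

seg 1 [0°–42.2°] uniform, h=25: full span → s += 25 → s = 25.0000
seg 2 [42.2°–66.2°] uniform, h=15: full span → s += 15 → s = 40.0000
seg 3 [66.2°–251.8°] cycloidal, h=6: full span → s += 6 → s = 46.0000
seg 4 [251.8°–287.9°] uniform, h=8: θ=284.9° here. β=33.1, B=36.1. 8·33.1/36.1 = 7.3352 → s = 53.3352
radial distance = base radius + s = 19 + 53.3352 = 72.3352

72.3352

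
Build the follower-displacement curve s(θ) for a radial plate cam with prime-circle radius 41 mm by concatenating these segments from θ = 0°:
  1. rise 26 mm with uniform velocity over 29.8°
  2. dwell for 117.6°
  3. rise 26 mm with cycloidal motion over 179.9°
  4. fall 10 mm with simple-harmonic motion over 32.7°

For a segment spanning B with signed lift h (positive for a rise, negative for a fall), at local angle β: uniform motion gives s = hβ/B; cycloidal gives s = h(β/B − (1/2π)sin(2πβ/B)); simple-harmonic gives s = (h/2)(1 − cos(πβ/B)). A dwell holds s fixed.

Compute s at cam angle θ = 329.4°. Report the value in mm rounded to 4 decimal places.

seg 1 [0°–29.8°] uniform, h=26: full span → s += 26 → s = 26.0000
seg 2 [29.8°–147.4°] dwell: s stays 26.0000
seg 3 [147.4°–327.3°] cycloidal, h=26: full span → s += 26 → s = 52.0000
seg 4 [327.3°–360°] simple-harmonic, h=-10: θ=329.4° here. β=2.1, B=32.7. -10/2·(1 − cos(π·0.0642)) = -0.1014 → s = 51.8986

51.8986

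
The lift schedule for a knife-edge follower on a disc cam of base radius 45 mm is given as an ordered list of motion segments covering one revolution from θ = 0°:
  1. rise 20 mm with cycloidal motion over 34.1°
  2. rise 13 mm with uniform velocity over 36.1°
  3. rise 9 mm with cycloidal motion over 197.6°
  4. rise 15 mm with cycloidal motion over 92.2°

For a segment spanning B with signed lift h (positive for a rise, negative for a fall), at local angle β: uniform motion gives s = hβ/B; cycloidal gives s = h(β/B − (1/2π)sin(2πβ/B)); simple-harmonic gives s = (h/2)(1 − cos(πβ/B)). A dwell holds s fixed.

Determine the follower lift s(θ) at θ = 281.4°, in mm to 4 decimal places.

seg 1 [0°–34.1°] cycloidal, h=20: full span → s += 20 → s = 20.0000
seg 2 [34.1°–70.2°] uniform, h=13: full span → s += 13 → s = 33.0000
seg 3 [70.2°–267.8°] cycloidal, h=9: full span → s += 9 → s = 42.0000
seg 4 [267.8°–360°] cycloidal, h=15: θ=281.4° here. β=13.6, B=92.2. 15·(0.1475 − sin(2π·0.1475)/(2π)) = 0.3034 → s = 42.3034

42.3034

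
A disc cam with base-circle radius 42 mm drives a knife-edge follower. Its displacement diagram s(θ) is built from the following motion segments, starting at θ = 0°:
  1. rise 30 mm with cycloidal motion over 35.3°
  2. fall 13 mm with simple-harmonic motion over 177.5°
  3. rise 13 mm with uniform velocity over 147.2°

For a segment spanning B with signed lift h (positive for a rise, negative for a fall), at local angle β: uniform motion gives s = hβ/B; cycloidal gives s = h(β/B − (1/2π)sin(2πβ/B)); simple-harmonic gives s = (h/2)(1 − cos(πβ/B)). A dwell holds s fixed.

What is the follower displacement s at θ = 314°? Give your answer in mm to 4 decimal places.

seg 1 [0°–35.3°] cycloidal, h=30: full span → s += 30 → s = 30.0000
seg 2 [35.3°–212.8°] simple-harmonic, h=-13: full span → s += -13 → s = 17.0000
seg 3 [212.8°–360°] uniform, h=13: θ=314° here. β=101.2, B=147.2. 13·101.2/147.2 = 8.9375 → s = 25.9375

25.9375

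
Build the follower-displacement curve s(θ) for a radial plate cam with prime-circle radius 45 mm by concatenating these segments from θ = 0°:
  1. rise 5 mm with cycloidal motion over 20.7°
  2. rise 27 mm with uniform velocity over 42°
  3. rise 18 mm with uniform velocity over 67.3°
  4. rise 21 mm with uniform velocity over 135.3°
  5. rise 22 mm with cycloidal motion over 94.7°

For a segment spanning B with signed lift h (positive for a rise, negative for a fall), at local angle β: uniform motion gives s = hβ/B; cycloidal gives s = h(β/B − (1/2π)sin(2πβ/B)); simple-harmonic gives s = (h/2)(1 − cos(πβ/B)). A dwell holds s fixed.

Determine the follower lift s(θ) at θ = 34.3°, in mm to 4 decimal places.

seg 1 [0°–20.7°] cycloidal, h=5: full span → s += 5 → s = 5.0000
seg 2 [20.7°–62.7°] uniform, h=27: θ=34.3° here. β=13.6, B=42. 27·13.6/42 = 8.7429 → s = 13.7429

13.7429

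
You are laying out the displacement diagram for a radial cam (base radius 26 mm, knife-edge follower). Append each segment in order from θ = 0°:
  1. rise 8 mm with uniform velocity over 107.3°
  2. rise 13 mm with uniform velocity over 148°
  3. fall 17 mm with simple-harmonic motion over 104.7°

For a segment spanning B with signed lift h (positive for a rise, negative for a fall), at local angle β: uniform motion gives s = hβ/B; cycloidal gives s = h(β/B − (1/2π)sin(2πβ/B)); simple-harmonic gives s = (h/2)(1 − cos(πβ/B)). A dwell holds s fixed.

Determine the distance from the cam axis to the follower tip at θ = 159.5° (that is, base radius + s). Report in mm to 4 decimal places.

seg 1 [0°–107.3°] uniform, h=8: full span → s += 8 → s = 8.0000
seg 2 [107.3°–255.3°] uniform, h=13: θ=159.5° here. β=52.2, B=148. 13·52.2/148 = 4.5851 → s = 12.5851
radial distance = base radius + s = 26 + 12.5851 = 38.5851

38.5851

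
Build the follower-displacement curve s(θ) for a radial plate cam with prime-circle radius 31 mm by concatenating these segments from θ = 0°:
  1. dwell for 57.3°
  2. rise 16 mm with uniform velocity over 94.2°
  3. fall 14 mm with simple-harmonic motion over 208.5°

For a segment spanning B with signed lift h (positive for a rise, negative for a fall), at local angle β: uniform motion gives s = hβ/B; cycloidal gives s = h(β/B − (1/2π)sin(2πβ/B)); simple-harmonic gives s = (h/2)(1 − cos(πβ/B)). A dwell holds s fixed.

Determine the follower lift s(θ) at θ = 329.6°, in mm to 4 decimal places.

seg 1 [0°–57.3°] dwell: s stays 0.0000
seg 2 [57.3°–151.5°] uniform, h=16: full span → s += 16 → s = 16.0000
seg 3 [151.5°–360°] simple-harmonic, h=-14: θ=329.6° here. β=178.1, B=208.5. -14/2·(1 − cos(π·0.8542)) = -13.2784 → s = 2.7216

2.7216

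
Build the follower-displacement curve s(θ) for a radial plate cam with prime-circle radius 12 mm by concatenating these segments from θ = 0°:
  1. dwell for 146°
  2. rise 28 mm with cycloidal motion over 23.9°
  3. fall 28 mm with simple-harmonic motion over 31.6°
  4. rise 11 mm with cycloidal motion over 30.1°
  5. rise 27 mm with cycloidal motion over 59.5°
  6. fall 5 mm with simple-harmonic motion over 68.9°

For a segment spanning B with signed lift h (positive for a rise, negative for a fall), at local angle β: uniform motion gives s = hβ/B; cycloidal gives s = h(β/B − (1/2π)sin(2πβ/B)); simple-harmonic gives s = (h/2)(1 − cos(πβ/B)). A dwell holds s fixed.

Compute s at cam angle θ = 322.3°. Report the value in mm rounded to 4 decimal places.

seg 1 [0°–146°] dwell: s stays 0.0000
seg 2 [146°–169.9°] cycloidal, h=28: full span → s += 28 → s = 28.0000
seg 3 [169.9°–201.5°] simple-harmonic, h=-28: full span → s += -28 → s = 0.0000
seg 4 [201.5°–231.6°] cycloidal, h=11: full span → s += 11 → s = 11.0000
seg 5 [231.6°–291.1°] cycloidal, h=27: full span → s += 27 → s = 38.0000
seg 6 [291.1°–360°] simple-harmonic, h=-5: θ=322.3° here. β=31.2, B=68.9. -5/2·(1 − cos(π·0.4528)) = -2.1309 → s = 35.8691

35.8691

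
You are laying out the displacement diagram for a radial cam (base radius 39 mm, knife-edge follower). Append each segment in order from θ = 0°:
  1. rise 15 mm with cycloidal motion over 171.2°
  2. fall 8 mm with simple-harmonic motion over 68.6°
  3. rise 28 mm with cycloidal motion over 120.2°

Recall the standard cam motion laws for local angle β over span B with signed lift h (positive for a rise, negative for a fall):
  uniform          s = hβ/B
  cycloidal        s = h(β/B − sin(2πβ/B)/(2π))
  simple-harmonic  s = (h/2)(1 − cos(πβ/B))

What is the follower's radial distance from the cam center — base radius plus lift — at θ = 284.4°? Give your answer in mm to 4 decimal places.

seg 1 [0°–171.2°] cycloidal, h=15: full span → s += 15 → s = 15.0000
seg 2 [171.2°–239.8°] simple-harmonic, h=-8: full span → s += -8 → s = 7.0000
seg 3 [239.8°–360°] cycloidal, h=28: θ=284.4° here. β=44.6, B=120.2. 28·(0.3710 − sin(2π·0.3710)/(2π)) = 7.1610 → s = 14.1610
radial distance = base radius + s = 39 + 14.1610 = 53.1610

53.1610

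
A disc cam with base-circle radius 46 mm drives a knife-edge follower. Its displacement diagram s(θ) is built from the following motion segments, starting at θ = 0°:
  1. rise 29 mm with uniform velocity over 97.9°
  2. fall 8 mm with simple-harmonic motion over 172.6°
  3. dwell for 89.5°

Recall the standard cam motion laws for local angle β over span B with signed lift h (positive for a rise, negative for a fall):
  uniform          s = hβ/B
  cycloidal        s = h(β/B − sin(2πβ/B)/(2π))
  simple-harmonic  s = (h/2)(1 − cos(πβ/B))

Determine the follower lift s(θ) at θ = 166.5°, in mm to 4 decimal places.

seg 1 [0°–97.9°] uniform, h=29: full span → s += 29 → s = 29.0000
seg 2 [97.9°–270.5°] simple-harmonic, h=-8: θ=166.5° here. β=68.6, B=172.6. -8/2·(1 − cos(π·0.3975)) = -2.7335 → s = 26.2665

26.2665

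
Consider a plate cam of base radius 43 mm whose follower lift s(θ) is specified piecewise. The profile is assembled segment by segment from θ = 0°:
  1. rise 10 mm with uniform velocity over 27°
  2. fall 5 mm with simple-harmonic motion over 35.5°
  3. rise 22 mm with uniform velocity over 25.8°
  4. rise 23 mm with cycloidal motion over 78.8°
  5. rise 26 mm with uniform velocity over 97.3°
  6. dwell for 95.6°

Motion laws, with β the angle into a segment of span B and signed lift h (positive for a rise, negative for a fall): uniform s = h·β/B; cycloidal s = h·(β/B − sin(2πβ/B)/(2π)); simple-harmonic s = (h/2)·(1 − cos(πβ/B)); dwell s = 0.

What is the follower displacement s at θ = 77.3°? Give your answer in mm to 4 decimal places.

seg 1 [0°–27°] uniform, h=10: full span → s += 10 → s = 10.0000
seg 2 [27°–62.5°] simple-harmonic, h=-5: full span → s += -5 → s = 5.0000
seg 3 [62.5°–88.3°] uniform, h=22: θ=77.3° here. β=14.8, B=25.8. 22·14.8/25.8 = 12.6202 → s = 17.6202

17.6202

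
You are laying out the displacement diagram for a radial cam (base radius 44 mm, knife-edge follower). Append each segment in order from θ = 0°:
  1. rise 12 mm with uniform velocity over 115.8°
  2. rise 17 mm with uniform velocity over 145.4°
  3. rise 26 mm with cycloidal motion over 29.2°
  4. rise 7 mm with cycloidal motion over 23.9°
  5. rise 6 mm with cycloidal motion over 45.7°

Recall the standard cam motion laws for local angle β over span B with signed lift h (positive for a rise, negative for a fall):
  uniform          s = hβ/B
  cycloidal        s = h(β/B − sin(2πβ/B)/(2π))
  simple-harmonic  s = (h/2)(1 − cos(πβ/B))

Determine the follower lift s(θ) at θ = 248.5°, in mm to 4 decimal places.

seg 1 [0°–115.8°] uniform, h=12: full span → s += 12 → s = 12.0000
seg 2 [115.8°–261.2°] uniform, h=17: θ=248.5° here. β=132.7, B=145.4. 17·132.7/145.4 = 15.5151 → s = 27.5151

27.5151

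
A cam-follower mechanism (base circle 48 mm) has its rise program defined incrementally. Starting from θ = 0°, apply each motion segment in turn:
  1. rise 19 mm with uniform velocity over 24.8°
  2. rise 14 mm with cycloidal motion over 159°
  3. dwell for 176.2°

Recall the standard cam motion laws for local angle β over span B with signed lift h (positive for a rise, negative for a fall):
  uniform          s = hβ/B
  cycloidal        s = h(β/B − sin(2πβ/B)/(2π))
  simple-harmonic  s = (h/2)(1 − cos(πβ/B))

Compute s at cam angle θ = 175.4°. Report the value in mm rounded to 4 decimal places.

seg 1 [0°–24.8°] uniform, h=19: full span → s += 19 → s = 19.0000
seg 2 [24.8°–183.8°] cycloidal, h=14: θ=175.4° here. β=150.6, B=159. 14·(0.9472 − sin(2π·0.9472)/(2π)) = 13.9865 → s = 32.9865

32.9865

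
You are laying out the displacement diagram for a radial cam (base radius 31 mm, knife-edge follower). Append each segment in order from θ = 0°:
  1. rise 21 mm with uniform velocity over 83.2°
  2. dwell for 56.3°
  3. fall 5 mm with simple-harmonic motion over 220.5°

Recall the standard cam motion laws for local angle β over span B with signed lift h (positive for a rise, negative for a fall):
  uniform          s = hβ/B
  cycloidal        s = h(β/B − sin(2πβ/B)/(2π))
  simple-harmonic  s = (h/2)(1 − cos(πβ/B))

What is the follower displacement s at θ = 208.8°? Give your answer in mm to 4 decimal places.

seg 1 [0°–83.2°] uniform, h=21: full span → s += 21 → s = 21.0000
seg 2 [83.2°–139.5°] dwell: s stays 21.0000
seg 3 [139.5°–360°] simple-harmonic, h=-5: θ=208.8° here. β=69.3, B=220.5. -5/2·(1 − cos(π·0.3143)) = -1.1228 → s = 19.8772

19.8772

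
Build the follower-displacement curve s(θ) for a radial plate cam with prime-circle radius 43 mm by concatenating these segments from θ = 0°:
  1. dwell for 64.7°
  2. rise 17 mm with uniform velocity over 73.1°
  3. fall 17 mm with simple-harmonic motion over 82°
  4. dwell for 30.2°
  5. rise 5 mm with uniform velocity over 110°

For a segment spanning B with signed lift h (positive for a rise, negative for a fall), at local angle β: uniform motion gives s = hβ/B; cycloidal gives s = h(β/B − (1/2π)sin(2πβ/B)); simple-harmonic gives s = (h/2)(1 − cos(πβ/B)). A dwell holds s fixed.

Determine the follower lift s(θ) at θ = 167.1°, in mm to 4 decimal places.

seg 1 [0°–64.7°] dwell: s stays 0.0000
seg 2 [64.7°–137.8°] uniform, h=17: full span → s += 17 → s = 17.0000
seg 3 [137.8°–219.8°] simple-harmonic, h=-17: θ=167.1° here. β=29.3, B=82. -17/2·(1 − cos(π·0.3573)) = -4.8162 → s = 12.1838

12.1838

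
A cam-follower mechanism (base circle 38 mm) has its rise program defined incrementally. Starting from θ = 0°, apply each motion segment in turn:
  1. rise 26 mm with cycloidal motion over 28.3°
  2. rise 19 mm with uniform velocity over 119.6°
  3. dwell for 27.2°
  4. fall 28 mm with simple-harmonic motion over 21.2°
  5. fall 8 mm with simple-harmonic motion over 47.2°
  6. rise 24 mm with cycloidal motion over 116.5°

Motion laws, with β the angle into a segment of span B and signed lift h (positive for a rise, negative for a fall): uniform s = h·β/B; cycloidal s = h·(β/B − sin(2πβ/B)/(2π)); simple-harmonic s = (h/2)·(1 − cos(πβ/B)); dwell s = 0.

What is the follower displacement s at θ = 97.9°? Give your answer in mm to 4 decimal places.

seg 1 [0°–28.3°] cycloidal, h=26: full span → s += 26 → s = 26.0000
seg 2 [28.3°–147.9°] uniform, h=19: θ=97.9° here. β=69.6, B=119.6. 19·69.6/119.6 = 11.0569 → s = 37.0569

37.0569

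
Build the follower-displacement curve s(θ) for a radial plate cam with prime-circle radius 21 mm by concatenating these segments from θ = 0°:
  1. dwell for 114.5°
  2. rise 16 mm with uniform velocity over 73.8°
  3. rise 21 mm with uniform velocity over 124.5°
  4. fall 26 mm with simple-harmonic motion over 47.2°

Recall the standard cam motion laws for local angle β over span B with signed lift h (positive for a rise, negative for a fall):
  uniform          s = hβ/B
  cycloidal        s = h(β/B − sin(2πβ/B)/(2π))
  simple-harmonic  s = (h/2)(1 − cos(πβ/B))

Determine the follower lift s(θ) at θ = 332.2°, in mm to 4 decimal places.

seg 1 [0°–114.5°] dwell: s stays 0.0000
seg 2 [114.5°–188.3°] uniform, h=16: full span → s += 16 → s = 16.0000
seg 3 [188.3°–312.8°] uniform, h=21: full span → s += 21 → s = 37.0000
seg 4 [312.8°–360°] simple-harmonic, h=-26: θ=332.2° here. β=19.4, B=47.2. -26/2·(1 − cos(π·0.4110)) = -9.4130 → s = 27.5870

27.5870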